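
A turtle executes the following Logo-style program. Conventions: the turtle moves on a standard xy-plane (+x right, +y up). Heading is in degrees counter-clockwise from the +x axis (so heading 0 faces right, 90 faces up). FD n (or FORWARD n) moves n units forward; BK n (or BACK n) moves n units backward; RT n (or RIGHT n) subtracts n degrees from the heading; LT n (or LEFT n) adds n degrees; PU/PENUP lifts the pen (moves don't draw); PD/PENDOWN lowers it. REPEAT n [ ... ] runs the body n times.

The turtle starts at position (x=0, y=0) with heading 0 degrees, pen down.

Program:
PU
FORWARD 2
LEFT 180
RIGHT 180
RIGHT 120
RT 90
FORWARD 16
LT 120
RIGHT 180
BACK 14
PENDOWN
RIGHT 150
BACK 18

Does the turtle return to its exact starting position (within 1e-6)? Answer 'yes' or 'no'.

Executing turtle program step by step:
Start: pos=(0,0), heading=0, pen down
PU: pen up
FD 2: (0,0) -> (2,0) [heading=0, move]
LT 180: heading 0 -> 180
RT 180: heading 180 -> 0
RT 120: heading 0 -> 240
RT 90: heading 240 -> 150
FD 16: (2,0) -> (-11.856,8) [heading=150, move]
LT 120: heading 150 -> 270
RT 180: heading 270 -> 90
BK 14: (-11.856,8) -> (-11.856,-6) [heading=90, move]
PD: pen down
RT 150: heading 90 -> 300
BK 18: (-11.856,-6) -> (-20.856,9.588) [heading=300, draw]
Final: pos=(-20.856,9.588), heading=300, 1 segment(s) drawn

Start position: (0, 0)
Final position: (-20.856, 9.588)
Distance = 22.955; >= 1e-6 -> NOT closed

Answer: no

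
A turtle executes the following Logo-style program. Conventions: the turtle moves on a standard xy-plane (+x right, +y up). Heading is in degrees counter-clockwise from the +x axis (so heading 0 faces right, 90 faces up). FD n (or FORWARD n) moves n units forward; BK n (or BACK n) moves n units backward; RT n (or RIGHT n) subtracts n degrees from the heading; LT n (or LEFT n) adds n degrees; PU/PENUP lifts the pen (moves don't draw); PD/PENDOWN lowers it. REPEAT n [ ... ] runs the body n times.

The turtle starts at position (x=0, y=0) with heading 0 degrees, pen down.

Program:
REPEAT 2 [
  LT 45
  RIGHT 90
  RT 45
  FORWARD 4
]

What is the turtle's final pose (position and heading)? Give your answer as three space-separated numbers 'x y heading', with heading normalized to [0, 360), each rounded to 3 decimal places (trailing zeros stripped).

Answer: -4 -4 180

Derivation:
Executing turtle program step by step:
Start: pos=(0,0), heading=0, pen down
REPEAT 2 [
  -- iteration 1/2 --
  LT 45: heading 0 -> 45
  RT 90: heading 45 -> 315
  RT 45: heading 315 -> 270
  FD 4: (0,0) -> (0,-4) [heading=270, draw]
  -- iteration 2/2 --
  LT 45: heading 270 -> 315
  RT 90: heading 315 -> 225
  RT 45: heading 225 -> 180
  FD 4: (0,-4) -> (-4,-4) [heading=180, draw]
]
Final: pos=(-4,-4), heading=180, 2 segment(s) drawn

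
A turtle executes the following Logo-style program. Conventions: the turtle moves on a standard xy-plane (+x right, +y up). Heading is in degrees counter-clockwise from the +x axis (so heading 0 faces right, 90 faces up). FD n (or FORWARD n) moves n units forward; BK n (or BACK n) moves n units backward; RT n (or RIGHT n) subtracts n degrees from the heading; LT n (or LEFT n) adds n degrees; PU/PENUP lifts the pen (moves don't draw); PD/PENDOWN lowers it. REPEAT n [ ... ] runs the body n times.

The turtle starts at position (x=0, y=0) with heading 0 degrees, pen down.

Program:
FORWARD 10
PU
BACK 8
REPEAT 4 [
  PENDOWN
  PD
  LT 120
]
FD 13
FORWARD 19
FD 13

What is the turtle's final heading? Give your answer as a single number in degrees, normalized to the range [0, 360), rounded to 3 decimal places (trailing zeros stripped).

Executing turtle program step by step:
Start: pos=(0,0), heading=0, pen down
FD 10: (0,0) -> (10,0) [heading=0, draw]
PU: pen up
BK 8: (10,0) -> (2,0) [heading=0, move]
REPEAT 4 [
  -- iteration 1/4 --
  PD: pen down
  PD: pen down
  LT 120: heading 0 -> 120
  -- iteration 2/4 --
  PD: pen down
  PD: pen down
  LT 120: heading 120 -> 240
  -- iteration 3/4 --
  PD: pen down
  PD: pen down
  LT 120: heading 240 -> 0
  -- iteration 4/4 --
  PD: pen down
  PD: pen down
  LT 120: heading 0 -> 120
]
FD 13: (2,0) -> (-4.5,11.258) [heading=120, draw]
FD 19: (-4.5,11.258) -> (-14,27.713) [heading=120, draw]
FD 13: (-14,27.713) -> (-20.5,38.971) [heading=120, draw]
Final: pos=(-20.5,38.971), heading=120, 4 segment(s) drawn

Answer: 120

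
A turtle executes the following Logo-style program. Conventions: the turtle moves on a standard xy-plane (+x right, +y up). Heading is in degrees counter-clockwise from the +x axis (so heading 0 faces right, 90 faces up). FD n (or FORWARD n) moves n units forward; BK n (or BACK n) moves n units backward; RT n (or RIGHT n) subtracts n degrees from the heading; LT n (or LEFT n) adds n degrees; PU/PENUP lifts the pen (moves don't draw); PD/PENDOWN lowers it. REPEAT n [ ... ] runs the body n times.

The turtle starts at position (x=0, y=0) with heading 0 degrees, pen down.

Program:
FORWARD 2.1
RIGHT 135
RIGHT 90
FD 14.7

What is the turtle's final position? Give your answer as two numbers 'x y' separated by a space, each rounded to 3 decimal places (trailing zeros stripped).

Answer: -8.294 10.394

Derivation:
Executing turtle program step by step:
Start: pos=(0,0), heading=0, pen down
FD 2.1: (0,0) -> (2.1,0) [heading=0, draw]
RT 135: heading 0 -> 225
RT 90: heading 225 -> 135
FD 14.7: (2.1,0) -> (-8.294,10.394) [heading=135, draw]
Final: pos=(-8.294,10.394), heading=135, 2 segment(s) drawn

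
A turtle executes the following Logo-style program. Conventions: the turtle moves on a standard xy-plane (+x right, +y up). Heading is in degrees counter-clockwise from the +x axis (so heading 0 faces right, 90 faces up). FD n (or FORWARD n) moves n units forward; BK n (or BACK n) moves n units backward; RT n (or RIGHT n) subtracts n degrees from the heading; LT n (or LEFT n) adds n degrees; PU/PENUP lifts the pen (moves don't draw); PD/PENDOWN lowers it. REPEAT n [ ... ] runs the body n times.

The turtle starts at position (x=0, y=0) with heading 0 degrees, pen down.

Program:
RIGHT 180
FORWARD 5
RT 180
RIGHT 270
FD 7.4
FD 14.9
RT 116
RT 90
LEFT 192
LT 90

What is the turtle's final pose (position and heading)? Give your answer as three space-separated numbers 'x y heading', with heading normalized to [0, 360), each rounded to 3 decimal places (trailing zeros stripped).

Answer: -5 22.3 166

Derivation:
Executing turtle program step by step:
Start: pos=(0,0), heading=0, pen down
RT 180: heading 0 -> 180
FD 5: (0,0) -> (-5,0) [heading=180, draw]
RT 180: heading 180 -> 0
RT 270: heading 0 -> 90
FD 7.4: (-5,0) -> (-5,7.4) [heading=90, draw]
FD 14.9: (-5,7.4) -> (-5,22.3) [heading=90, draw]
RT 116: heading 90 -> 334
RT 90: heading 334 -> 244
LT 192: heading 244 -> 76
LT 90: heading 76 -> 166
Final: pos=(-5,22.3), heading=166, 3 segment(s) drawn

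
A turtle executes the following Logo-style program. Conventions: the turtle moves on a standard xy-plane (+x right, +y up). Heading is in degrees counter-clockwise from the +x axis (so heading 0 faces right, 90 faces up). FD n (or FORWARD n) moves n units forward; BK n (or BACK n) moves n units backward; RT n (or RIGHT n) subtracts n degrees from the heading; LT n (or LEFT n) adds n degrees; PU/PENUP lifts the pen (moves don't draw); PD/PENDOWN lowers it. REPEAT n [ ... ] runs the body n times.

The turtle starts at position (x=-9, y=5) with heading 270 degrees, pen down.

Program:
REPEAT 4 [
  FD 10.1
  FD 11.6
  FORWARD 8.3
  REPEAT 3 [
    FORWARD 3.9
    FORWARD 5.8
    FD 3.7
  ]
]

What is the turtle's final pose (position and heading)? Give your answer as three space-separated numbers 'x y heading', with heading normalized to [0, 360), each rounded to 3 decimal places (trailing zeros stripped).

Executing turtle program step by step:
Start: pos=(-9,5), heading=270, pen down
REPEAT 4 [
  -- iteration 1/4 --
  FD 10.1: (-9,5) -> (-9,-5.1) [heading=270, draw]
  FD 11.6: (-9,-5.1) -> (-9,-16.7) [heading=270, draw]
  FD 8.3: (-9,-16.7) -> (-9,-25) [heading=270, draw]
  REPEAT 3 [
    -- iteration 1/3 --
    FD 3.9: (-9,-25) -> (-9,-28.9) [heading=270, draw]
    FD 5.8: (-9,-28.9) -> (-9,-34.7) [heading=270, draw]
    FD 3.7: (-9,-34.7) -> (-9,-38.4) [heading=270, draw]
    -- iteration 2/3 --
    FD 3.9: (-9,-38.4) -> (-9,-42.3) [heading=270, draw]
    FD 5.8: (-9,-42.3) -> (-9,-48.1) [heading=270, draw]
    FD 3.7: (-9,-48.1) -> (-9,-51.8) [heading=270, draw]
    -- iteration 3/3 --
    FD 3.9: (-9,-51.8) -> (-9,-55.7) [heading=270, draw]
    FD 5.8: (-9,-55.7) -> (-9,-61.5) [heading=270, draw]
    FD 3.7: (-9,-61.5) -> (-9,-65.2) [heading=270, draw]
  ]
  -- iteration 2/4 --
  FD 10.1: (-9,-65.2) -> (-9,-75.3) [heading=270, draw]
  FD 11.6: (-9,-75.3) -> (-9,-86.9) [heading=270, draw]
  FD 8.3: (-9,-86.9) -> (-9,-95.2) [heading=270, draw]
  REPEAT 3 [
    -- iteration 1/3 --
    FD 3.9: (-9,-95.2) -> (-9,-99.1) [heading=270, draw]
    FD 5.8: (-9,-99.1) -> (-9,-104.9) [heading=270, draw]
    FD 3.7: (-9,-104.9) -> (-9,-108.6) [heading=270, draw]
    -- iteration 2/3 --
    FD 3.9: (-9,-108.6) -> (-9,-112.5) [heading=270, draw]
    FD 5.8: (-9,-112.5) -> (-9,-118.3) [heading=270, draw]
    FD 3.7: (-9,-118.3) -> (-9,-122) [heading=270, draw]
    -- iteration 3/3 --
    FD 3.9: (-9,-122) -> (-9,-125.9) [heading=270, draw]
    FD 5.8: (-9,-125.9) -> (-9,-131.7) [heading=270, draw]
    FD 3.7: (-9,-131.7) -> (-9,-135.4) [heading=270, draw]
  ]
  -- iteration 3/4 --
  FD 10.1: (-9,-135.4) -> (-9,-145.5) [heading=270, draw]
  FD 11.6: (-9,-145.5) -> (-9,-157.1) [heading=270, draw]
  FD 8.3: (-9,-157.1) -> (-9,-165.4) [heading=270, draw]
  REPEAT 3 [
    -- iteration 1/3 --
    FD 3.9: (-9,-165.4) -> (-9,-169.3) [heading=270, draw]
    FD 5.8: (-9,-169.3) -> (-9,-175.1) [heading=270, draw]
    FD 3.7: (-9,-175.1) -> (-9,-178.8) [heading=270, draw]
    -- iteration 2/3 --
    FD 3.9: (-9,-178.8) -> (-9,-182.7) [heading=270, draw]
    FD 5.8: (-9,-182.7) -> (-9,-188.5) [heading=270, draw]
    FD 3.7: (-9,-188.5) -> (-9,-192.2) [heading=270, draw]
    -- iteration 3/3 --
    FD 3.9: (-9,-192.2) -> (-9,-196.1) [heading=270, draw]
    FD 5.8: (-9,-196.1) -> (-9,-201.9) [heading=270, draw]
    FD 3.7: (-9,-201.9) -> (-9,-205.6) [heading=270, draw]
  ]
  -- iteration 4/4 --
  FD 10.1: (-9,-205.6) -> (-9,-215.7) [heading=270, draw]
  FD 11.6: (-9,-215.7) -> (-9,-227.3) [heading=270, draw]
  FD 8.3: (-9,-227.3) -> (-9,-235.6) [heading=270, draw]
  REPEAT 3 [
    -- iteration 1/3 --
    FD 3.9: (-9,-235.6) -> (-9,-239.5) [heading=270, draw]
    FD 5.8: (-9,-239.5) -> (-9,-245.3) [heading=270, draw]
    FD 3.7: (-9,-245.3) -> (-9,-249) [heading=270, draw]
    -- iteration 2/3 --
    FD 3.9: (-9,-249) -> (-9,-252.9) [heading=270, draw]
    FD 5.8: (-9,-252.9) -> (-9,-258.7) [heading=270, draw]
    FD 3.7: (-9,-258.7) -> (-9,-262.4) [heading=270, draw]
    -- iteration 3/3 --
    FD 3.9: (-9,-262.4) -> (-9,-266.3) [heading=270, draw]
    FD 5.8: (-9,-266.3) -> (-9,-272.1) [heading=270, draw]
    FD 3.7: (-9,-272.1) -> (-9,-275.8) [heading=270, draw]
  ]
]
Final: pos=(-9,-275.8), heading=270, 48 segment(s) drawn

Answer: -9 -275.8 270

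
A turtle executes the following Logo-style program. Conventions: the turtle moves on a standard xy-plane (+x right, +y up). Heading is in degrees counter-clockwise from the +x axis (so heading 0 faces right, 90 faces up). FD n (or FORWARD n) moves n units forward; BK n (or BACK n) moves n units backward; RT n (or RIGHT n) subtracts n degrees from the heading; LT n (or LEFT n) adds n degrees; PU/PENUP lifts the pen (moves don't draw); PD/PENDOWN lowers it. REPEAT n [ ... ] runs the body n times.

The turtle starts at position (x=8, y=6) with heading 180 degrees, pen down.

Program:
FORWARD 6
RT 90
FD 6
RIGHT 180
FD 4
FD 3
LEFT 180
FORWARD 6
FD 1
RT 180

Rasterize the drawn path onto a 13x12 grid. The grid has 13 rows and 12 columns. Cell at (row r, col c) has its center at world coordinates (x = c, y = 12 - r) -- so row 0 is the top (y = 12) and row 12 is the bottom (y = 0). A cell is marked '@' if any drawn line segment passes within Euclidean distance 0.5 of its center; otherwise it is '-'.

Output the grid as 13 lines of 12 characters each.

Segment 0: (8,6) -> (2,6)
Segment 1: (2,6) -> (2,12)
Segment 2: (2,12) -> (2,8)
Segment 3: (2,8) -> (2,5)
Segment 4: (2,5) -> (2,11)
Segment 5: (2,11) -> (2,12)

Answer: --@---------
--@---------
--@---------
--@---------
--@---------
--@---------
--@@@@@@@---
--@---------
------------
------------
------------
------------
------------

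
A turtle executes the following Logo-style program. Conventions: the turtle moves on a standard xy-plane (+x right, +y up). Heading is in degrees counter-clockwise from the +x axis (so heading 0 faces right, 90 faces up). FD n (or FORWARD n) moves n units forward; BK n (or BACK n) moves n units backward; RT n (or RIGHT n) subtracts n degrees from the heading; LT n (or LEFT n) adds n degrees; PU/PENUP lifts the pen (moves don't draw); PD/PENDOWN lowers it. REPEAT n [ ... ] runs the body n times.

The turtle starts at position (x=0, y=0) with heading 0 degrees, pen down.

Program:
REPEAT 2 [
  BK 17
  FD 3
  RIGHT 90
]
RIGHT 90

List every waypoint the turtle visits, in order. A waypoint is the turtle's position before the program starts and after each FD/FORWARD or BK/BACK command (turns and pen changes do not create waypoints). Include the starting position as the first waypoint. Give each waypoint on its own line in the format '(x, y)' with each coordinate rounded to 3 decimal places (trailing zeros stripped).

Answer: (0, 0)
(-17, 0)
(-14, 0)
(-14, 17)
(-14, 14)

Derivation:
Executing turtle program step by step:
Start: pos=(0,0), heading=0, pen down
REPEAT 2 [
  -- iteration 1/2 --
  BK 17: (0,0) -> (-17,0) [heading=0, draw]
  FD 3: (-17,0) -> (-14,0) [heading=0, draw]
  RT 90: heading 0 -> 270
  -- iteration 2/2 --
  BK 17: (-14,0) -> (-14,17) [heading=270, draw]
  FD 3: (-14,17) -> (-14,14) [heading=270, draw]
  RT 90: heading 270 -> 180
]
RT 90: heading 180 -> 90
Final: pos=(-14,14), heading=90, 4 segment(s) drawn
Waypoints (5 total):
(0, 0)
(-17, 0)
(-14, 0)
(-14, 17)
(-14, 14)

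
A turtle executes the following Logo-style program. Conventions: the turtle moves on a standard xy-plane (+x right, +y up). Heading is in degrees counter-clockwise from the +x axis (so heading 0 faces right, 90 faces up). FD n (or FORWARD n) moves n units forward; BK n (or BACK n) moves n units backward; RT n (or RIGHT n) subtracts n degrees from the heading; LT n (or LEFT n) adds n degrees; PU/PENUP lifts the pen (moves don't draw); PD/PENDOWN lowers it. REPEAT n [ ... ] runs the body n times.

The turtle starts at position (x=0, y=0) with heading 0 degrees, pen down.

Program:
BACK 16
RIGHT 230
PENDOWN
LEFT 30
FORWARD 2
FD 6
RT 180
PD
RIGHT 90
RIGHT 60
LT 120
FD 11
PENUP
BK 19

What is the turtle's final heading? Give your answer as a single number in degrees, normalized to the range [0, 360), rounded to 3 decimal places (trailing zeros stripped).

Answer: 310

Derivation:
Executing turtle program step by step:
Start: pos=(0,0), heading=0, pen down
BK 16: (0,0) -> (-16,0) [heading=0, draw]
RT 230: heading 0 -> 130
PD: pen down
LT 30: heading 130 -> 160
FD 2: (-16,0) -> (-17.879,0.684) [heading=160, draw]
FD 6: (-17.879,0.684) -> (-23.518,2.736) [heading=160, draw]
RT 180: heading 160 -> 340
PD: pen down
RT 90: heading 340 -> 250
RT 60: heading 250 -> 190
LT 120: heading 190 -> 310
FD 11: (-23.518,2.736) -> (-16.447,-5.69) [heading=310, draw]
PU: pen up
BK 19: (-16.447,-5.69) -> (-28.66,8.865) [heading=310, move]
Final: pos=(-28.66,8.865), heading=310, 4 segment(s) drawn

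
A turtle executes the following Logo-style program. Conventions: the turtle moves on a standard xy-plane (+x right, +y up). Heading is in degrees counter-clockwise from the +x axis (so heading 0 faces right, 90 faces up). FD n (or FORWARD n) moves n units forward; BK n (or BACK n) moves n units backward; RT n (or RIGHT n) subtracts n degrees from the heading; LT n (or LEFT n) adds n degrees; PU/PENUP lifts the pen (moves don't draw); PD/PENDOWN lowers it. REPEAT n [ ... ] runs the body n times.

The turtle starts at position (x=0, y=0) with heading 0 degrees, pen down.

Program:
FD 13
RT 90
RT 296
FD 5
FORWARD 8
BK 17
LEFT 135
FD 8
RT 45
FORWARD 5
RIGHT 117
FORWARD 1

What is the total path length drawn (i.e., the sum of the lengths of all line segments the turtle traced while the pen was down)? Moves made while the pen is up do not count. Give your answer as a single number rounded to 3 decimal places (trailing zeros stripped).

Answer: 57

Derivation:
Executing turtle program step by step:
Start: pos=(0,0), heading=0, pen down
FD 13: (0,0) -> (13,0) [heading=0, draw]
RT 90: heading 0 -> 270
RT 296: heading 270 -> 334
FD 5: (13,0) -> (17.494,-2.192) [heading=334, draw]
FD 8: (17.494,-2.192) -> (24.684,-5.699) [heading=334, draw]
BK 17: (24.684,-5.699) -> (9.405,1.753) [heading=334, draw]
LT 135: heading 334 -> 109
FD 8: (9.405,1.753) -> (6.8,9.318) [heading=109, draw]
RT 45: heading 109 -> 64
FD 5: (6.8,9.318) -> (8.992,13.812) [heading=64, draw]
RT 117: heading 64 -> 307
FD 1: (8.992,13.812) -> (9.594,13.013) [heading=307, draw]
Final: pos=(9.594,13.013), heading=307, 7 segment(s) drawn

Segment lengths:
  seg 1: (0,0) -> (13,0), length = 13
  seg 2: (13,0) -> (17.494,-2.192), length = 5
  seg 3: (17.494,-2.192) -> (24.684,-5.699), length = 8
  seg 4: (24.684,-5.699) -> (9.405,1.753), length = 17
  seg 5: (9.405,1.753) -> (6.8,9.318), length = 8
  seg 6: (6.8,9.318) -> (8.992,13.812), length = 5
  seg 7: (8.992,13.812) -> (9.594,13.013), length = 1
Total = 57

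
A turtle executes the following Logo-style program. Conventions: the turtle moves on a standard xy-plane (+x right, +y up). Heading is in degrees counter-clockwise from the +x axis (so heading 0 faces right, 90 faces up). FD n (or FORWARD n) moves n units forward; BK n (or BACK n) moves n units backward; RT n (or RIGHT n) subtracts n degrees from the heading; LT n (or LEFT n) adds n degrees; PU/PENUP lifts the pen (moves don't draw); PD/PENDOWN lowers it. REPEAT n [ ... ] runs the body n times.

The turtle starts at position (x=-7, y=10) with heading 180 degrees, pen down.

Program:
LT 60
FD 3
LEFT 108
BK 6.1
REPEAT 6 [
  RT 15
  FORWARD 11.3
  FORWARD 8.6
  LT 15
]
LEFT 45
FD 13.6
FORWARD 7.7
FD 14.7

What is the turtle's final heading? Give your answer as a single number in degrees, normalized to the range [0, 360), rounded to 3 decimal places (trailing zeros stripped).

Executing turtle program step by step:
Start: pos=(-7,10), heading=180, pen down
LT 60: heading 180 -> 240
FD 3: (-7,10) -> (-8.5,7.402) [heading=240, draw]
LT 108: heading 240 -> 348
BK 6.1: (-8.5,7.402) -> (-14.467,8.67) [heading=348, draw]
REPEAT 6 [
  -- iteration 1/6 --
  RT 15: heading 348 -> 333
  FD 11.3: (-14.467,8.67) -> (-4.398,3.54) [heading=333, draw]
  FD 8.6: (-4.398,3.54) -> (3.264,-0.364) [heading=333, draw]
  LT 15: heading 333 -> 348
  -- iteration 2/6 --
  RT 15: heading 348 -> 333
  FD 11.3: (3.264,-0.364) -> (13.333,-5.494) [heading=333, draw]
  FD 8.6: (13.333,-5.494) -> (20.995,-9.399) [heading=333, draw]
  LT 15: heading 333 -> 348
  -- iteration 3/6 --
  RT 15: heading 348 -> 333
  FD 11.3: (20.995,-9.399) -> (31.064,-14.529) [heading=333, draw]
  FD 8.6: (31.064,-14.529) -> (38.726,-18.433) [heading=333, draw]
  LT 15: heading 333 -> 348
  -- iteration 4/6 --
  RT 15: heading 348 -> 333
  FD 11.3: (38.726,-18.433) -> (48.795,-23.563) [heading=333, draw]
  FD 8.6: (48.795,-23.563) -> (56.457,-27.467) [heading=333, draw]
  LT 15: heading 333 -> 348
  -- iteration 5/6 --
  RT 15: heading 348 -> 333
  FD 11.3: (56.457,-27.467) -> (66.526,-32.598) [heading=333, draw]
  FD 8.6: (66.526,-32.598) -> (74.188,-36.502) [heading=333, draw]
  LT 15: heading 333 -> 348
  -- iteration 6/6 --
  RT 15: heading 348 -> 333
  FD 11.3: (74.188,-36.502) -> (84.257,-41.632) [heading=333, draw]
  FD 8.6: (84.257,-41.632) -> (91.919,-45.536) [heading=333, draw]
  LT 15: heading 333 -> 348
]
LT 45: heading 348 -> 33
FD 13.6: (91.919,-45.536) -> (103.325,-38.129) [heading=33, draw]
FD 7.7: (103.325,-38.129) -> (109.783,-33.935) [heading=33, draw]
FD 14.7: (109.783,-33.935) -> (122.112,-25.929) [heading=33, draw]
Final: pos=(122.112,-25.929), heading=33, 17 segment(s) drawn

Answer: 33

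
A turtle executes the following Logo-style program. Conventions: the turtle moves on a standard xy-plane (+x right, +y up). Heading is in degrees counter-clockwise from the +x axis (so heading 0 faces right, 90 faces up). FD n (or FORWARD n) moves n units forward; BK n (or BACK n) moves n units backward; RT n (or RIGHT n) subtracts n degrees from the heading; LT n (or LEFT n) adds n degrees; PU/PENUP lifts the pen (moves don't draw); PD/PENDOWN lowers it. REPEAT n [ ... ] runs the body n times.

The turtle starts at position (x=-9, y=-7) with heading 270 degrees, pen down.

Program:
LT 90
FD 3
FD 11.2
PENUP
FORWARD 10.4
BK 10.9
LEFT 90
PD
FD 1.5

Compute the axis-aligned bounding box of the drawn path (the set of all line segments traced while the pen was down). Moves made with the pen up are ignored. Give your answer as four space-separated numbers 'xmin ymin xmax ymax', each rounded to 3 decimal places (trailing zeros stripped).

Answer: -9 -7 5.2 -5.5

Derivation:
Executing turtle program step by step:
Start: pos=(-9,-7), heading=270, pen down
LT 90: heading 270 -> 0
FD 3: (-9,-7) -> (-6,-7) [heading=0, draw]
FD 11.2: (-6,-7) -> (5.2,-7) [heading=0, draw]
PU: pen up
FD 10.4: (5.2,-7) -> (15.6,-7) [heading=0, move]
BK 10.9: (15.6,-7) -> (4.7,-7) [heading=0, move]
LT 90: heading 0 -> 90
PD: pen down
FD 1.5: (4.7,-7) -> (4.7,-5.5) [heading=90, draw]
Final: pos=(4.7,-5.5), heading=90, 3 segment(s) drawn

Segment endpoints: x in {-9, -6, 4.7, 4.7, 5.2}, y in {-7, -7, -7, -5.5}
xmin=-9, ymin=-7, xmax=5.2, ymax=-5.5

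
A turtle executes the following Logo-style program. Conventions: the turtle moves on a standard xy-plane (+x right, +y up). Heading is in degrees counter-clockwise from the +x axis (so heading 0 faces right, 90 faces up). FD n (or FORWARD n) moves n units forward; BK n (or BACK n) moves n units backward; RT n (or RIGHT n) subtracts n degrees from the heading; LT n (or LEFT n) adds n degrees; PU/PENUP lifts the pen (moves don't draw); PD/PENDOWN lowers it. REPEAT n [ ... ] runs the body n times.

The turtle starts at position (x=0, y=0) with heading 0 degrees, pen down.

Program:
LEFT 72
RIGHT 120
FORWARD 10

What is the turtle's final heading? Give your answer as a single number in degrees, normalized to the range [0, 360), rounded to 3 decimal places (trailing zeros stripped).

Answer: 312

Derivation:
Executing turtle program step by step:
Start: pos=(0,0), heading=0, pen down
LT 72: heading 0 -> 72
RT 120: heading 72 -> 312
FD 10: (0,0) -> (6.691,-7.431) [heading=312, draw]
Final: pos=(6.691,-7.431), heading=312, 1 segment(s) drawn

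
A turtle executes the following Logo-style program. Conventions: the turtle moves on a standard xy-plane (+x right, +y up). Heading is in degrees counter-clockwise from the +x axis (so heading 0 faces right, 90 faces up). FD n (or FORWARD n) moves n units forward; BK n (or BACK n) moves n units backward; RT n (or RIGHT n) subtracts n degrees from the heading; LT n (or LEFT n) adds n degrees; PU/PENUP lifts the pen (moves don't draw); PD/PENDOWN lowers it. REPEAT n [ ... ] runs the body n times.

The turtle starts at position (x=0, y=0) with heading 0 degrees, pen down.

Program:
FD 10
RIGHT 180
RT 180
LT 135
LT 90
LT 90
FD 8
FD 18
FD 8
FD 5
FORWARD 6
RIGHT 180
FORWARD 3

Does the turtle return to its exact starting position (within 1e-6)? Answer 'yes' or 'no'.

Answer: no

Derivation:
Executing turtle program step by step:
Start: pos=(0,0), heading=0, pen down
FD 10: (0,0) -> (10,0) [heading=0, draw]
RT 180: heading 0 -> 180
RT 180: heading 180 -> 0
LT 135: heading 0 -> 135
LT 90: heading 135 -> 225
LT 90: heading 225 -> 315
FD 8: (10,0) -> (15.657,-5.657) [heading=315, draw]
FD 18: (15.657,-5.657) -> (28.385,-18.385) [heading=315, draw]
FD 8: (28.385,-18.385) -> (34.042,-24.042) [heading=315, draw]
FD 5: (34.042,-24.042) -> (37.577,-27.577) [heading=315, draw]
FD 6: (37.577,-27.577) -> (41.82,-31.82) [heading=315, draw]
RT 180: heading 315 -> 135
FD 3: (41.82,-31.82) -> (39.698,-29.698) [heading=135, draw]
Final: pos=(39.698,-29.698), heading=135, 7 segment(s) drawn

Start position: (0, 0)
Final position: (39.698, -29.698)
Distance = 49.578; >= 1e-6 -> NOT closed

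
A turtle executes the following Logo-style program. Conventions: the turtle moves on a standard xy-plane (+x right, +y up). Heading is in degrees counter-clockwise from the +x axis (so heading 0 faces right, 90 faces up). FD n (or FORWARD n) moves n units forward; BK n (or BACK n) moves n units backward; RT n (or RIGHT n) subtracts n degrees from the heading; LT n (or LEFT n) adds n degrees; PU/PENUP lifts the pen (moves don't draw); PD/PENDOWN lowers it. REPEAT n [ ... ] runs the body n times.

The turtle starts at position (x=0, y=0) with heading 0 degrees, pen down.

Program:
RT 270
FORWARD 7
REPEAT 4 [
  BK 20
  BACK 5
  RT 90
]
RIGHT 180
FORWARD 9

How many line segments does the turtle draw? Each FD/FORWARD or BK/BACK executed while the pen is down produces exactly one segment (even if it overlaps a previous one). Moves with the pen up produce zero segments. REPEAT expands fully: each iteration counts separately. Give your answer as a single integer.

Executing turtle program step by step:
Start: pos=(0,0), heading=0, pen down
RT 270: heading 0 -> 90
FD 7: (0,0) -> (0,7) [heading=90, draw]
REPEAT 4 [
  -- iteration 1/4 --
  BK 20: (0,7) -> (0,-13) [heading=90, draw]
  BK 5: (0,-13) -> (0,-18) [heading=90, draw]
  RT 90: heading 90 -> 0
  -- iteration 2/4 --
  BK 20: (0,-18) -> (-20,-18) [heading=0, draw]
  BK 5: (-20,-18) -> (-25,-18) [heading=0, draw]
  RT 90: heading 0 -> 270
  -- iteration 3/4 --
  BK 20: (-25,-18) -> (-25,2) [heading=270, draw]
  BK 5: (-25,2) -> (-25,7) [heading=270, draw]
  RT 90: heading 270 -> 180
  -- iteration 4/4 --
  BK 20: (-25,7) -> (-5,7) [heading=180, draw]
  BK 5: (-5,7) -> (0,7) [heading=180, draw]
  RT 90: heading 180 -> 90
]
RT 180: heading 90 -> 270
FD 9: (0,7) -> (0,-2) [heading=270, draw]
Final: pos=(0,-2), heading=270, 10 segment(s) drawn
Segments drawn: 10

Answer: 10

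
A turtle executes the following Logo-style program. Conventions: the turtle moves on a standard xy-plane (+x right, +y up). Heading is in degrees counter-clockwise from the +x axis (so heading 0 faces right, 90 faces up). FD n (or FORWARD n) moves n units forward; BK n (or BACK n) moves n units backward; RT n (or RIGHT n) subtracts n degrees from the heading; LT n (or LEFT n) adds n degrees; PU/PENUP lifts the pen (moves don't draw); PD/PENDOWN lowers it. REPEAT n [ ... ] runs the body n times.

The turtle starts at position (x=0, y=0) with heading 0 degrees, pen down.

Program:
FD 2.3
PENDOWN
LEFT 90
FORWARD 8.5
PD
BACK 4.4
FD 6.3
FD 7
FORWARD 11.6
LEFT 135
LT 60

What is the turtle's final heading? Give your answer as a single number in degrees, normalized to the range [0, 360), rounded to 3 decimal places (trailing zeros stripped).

Executing turtle program step by step:
Start: pos=(0,0), heading=0, pen down
FD 2.3: (0,0) -> (2.3,0) [heading=0, draw]
PD: pen down
LT 90: heading 0 -> 90
FD 8.5: (2.3,0) -> (2.3,8.5) [heading=90, draw]
PD: pen down
BK 4.4: (2.3,8.5) -> (2.3,4.1) [heading=90, draw]
FD 6.3: (2.3,4.1) -> (2.3,10.4) [heading=90, draw]
FD 7: (2.3,10.4) -> (2.3,17.4) [heading=90, draw]
FD 11.6: (2.3,17.4) -> (2.3,29) [heading=90, draw]
LT 135: heading 90 -> 225
LT 60: heading 225 -> 285
Final: pos=(2.3,29), heading=285, 6 segment(s) drawn

Answer: 285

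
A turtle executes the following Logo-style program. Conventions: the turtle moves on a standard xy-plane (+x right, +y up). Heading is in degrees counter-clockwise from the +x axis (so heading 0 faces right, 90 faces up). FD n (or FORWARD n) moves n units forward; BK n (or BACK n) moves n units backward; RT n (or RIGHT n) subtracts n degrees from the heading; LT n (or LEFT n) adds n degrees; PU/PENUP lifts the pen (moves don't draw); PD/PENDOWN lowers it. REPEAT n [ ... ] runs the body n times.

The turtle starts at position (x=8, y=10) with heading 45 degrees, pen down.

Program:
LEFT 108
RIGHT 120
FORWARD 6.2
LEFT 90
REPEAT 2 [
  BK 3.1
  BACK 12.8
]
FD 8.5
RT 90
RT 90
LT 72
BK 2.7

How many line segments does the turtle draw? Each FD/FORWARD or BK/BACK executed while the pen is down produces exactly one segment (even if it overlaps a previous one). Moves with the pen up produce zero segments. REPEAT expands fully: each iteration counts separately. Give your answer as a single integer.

Answer: 7

Derivation:
Executing turtle program step by step:
Start: pos=(8,10), heading=45, pen down
LT 108: heading 45 -> 153
RT 120: heading 153 -> 33
FD 6.2: (8,10) -> (13.2,13.377) [heading=33, draw]
LT 90: heading 33 -> 123
REPEAT 2 [
  -- iteration 1/2 --
  BK 3.1: (13.2,13.377) -> (14.888,10.777) [heading=123, draw]
  BK 12.8: (14.888,10.777) -> (21.86,0.042) [heading=123, draw]
  -- iteration 2/2 --
  BK 3.1: (21.86,0.042) -> (23.548,-2.558) [heading=123, draw]
  BK 12.8: (23.548,-2.558) -> (30.519,-13.293) [heading=123, draw]
]
FD 8.5: (30.519,-13.293) -> (25.89,-6.164) [heading=123, draw]
RT 90: heading 123 -> 33
RT 90: heading 33 -> 303
LT 72: heading 303 -> 15
BK 2.7: (25.89,-6.164) -> (23.282,-6.863) [heading=15, draw]
Final: pos=(23.282,-6.863), heading=15, 7 segment(s) drawn
Segments drawn: 7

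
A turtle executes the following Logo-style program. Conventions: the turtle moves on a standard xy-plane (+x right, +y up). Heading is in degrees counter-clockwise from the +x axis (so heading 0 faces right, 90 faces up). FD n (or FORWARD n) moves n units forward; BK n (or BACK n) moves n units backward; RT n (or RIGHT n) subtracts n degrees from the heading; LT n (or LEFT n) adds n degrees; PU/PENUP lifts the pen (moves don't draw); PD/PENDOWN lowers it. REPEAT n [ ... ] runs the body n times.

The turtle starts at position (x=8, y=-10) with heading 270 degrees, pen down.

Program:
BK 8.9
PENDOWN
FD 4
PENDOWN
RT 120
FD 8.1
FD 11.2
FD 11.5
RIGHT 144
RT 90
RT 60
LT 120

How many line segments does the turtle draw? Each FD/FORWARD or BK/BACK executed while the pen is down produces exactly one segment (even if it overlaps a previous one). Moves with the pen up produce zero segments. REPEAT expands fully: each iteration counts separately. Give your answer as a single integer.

Answer: 5

Derivation:
Executing turtle program step by step:
Start: pos=(8,-10), heading=270, pen down
BK 8.9: (8,-10) -> (8,-1.1) [heading=270, draw]
PD: pen down
FD 4: (8,-1.1) -> (8,-5.1) [heading=270, draw]
PD: pen down
RT 120: heading 270 -> 150
FD 8.1: (8,-5.1) -> (0.985,-1.05) [heading=150, draw]
FD 11.2: (0.985,-1.05) -> (-8.714,4.55) [heading=150, draw]
FD 11.5: (-8.714,4.55) -> (-18.674,10.3) [heading=150, draw]
RT 144: heading 150 -> 6
RT 90: heading 6 -> 276
RT 60: heading 276 -> 216
LT 120: heading 216 -> 336
Final: pos=(-18.674,10.3), heading=336, 5 segment(s) drawn
Segments drawn: 5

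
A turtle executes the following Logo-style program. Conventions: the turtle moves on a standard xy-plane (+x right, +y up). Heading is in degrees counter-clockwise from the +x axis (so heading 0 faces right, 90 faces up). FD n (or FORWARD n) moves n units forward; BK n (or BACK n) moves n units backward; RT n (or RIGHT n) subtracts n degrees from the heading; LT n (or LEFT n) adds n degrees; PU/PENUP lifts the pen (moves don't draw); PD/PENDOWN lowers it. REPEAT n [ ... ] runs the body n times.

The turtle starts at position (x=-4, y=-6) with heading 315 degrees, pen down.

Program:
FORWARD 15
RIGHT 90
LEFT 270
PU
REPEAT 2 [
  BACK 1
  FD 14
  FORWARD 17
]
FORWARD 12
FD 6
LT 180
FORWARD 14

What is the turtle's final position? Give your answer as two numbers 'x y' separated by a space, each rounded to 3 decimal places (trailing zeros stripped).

Executing turtle program step by step:
Start: pos=(-4,-6), heading=315, pen down
FD 15: (-4,-6) -> (6.607,-16.607) [heading=315, draw]
RT 90: heading 315 -> 225
LT 270: heading 225 -> 135
PU: pen up
REPEAT 2 [
  -- iteration 1/2 --
  BK 1: (6.607,-16.607) -> (7.314,-17.314) [heading=135, move]
  FD 14: (7.314,-17.314) -> (-2.586,-7.414) [heading=135, move]
  FD 17: (-2.586,-7.414) -> (-14.607,4.607) [heading=135, move]
  -- iteration 2/2 --
  BK 1: (-14.607,4.607) -> (-13.899,3.899) [heading=135, move]
  FD 14: (-13.899,3.899) -> (-23.799,13.799) [heading=135, move]
  FD 17: (-23.799,13.799) -> (-35.82,25.82) [heading=135, move]
]
FD 12: (-35.82,25.82) -> (-44.305,34.305) [heading=135, move]
FD 6: (-44.305,34.305) -> (-48.548,38.548) [heading=135, move]
LT 180: heading 135 -> 315
FD 14: (-48.548,38.548) -> (-38.648,28.648) [heading=315, move]
Final: pos=(-38.648,28.648), heading=315, 1 segment(s) drawn

Answer: -38.648 28.648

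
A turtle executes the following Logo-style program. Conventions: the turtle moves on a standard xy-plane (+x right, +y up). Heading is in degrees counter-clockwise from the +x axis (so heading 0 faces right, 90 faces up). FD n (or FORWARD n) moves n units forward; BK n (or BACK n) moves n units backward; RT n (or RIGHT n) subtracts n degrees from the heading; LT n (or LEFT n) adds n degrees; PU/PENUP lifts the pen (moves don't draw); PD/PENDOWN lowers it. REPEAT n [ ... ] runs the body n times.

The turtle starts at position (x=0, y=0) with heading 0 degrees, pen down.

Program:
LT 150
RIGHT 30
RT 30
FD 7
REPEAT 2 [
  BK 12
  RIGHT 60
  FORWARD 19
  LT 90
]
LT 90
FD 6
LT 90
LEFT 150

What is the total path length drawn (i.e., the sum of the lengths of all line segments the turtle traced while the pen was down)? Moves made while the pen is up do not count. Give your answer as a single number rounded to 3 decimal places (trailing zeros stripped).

Executing turtle program step by step:
Start: pos=(0,0), heading=0, pen down
LT 150: heading 0 -> 150
RT 30: heading 150 -> 120
RT 30: heading 120 -> 90
FD 7: (0,0) -> (0,7) [heading=90, draw]
REPEAT 2 [
  -- iteration 1/2 --
  BK 12: (0,7) -> (0,-5) [heading=90, draw]
  RT 60: heading 90 -> 30
  FD 19: (0,-5) -> (16.454,4.5) [heading=30, draw]
  LT 90: heading 30 -> 120
  -- iteration 2/2 --
  BK 12: (16.454,4.5) -> (22.454,-5.892) [heading=120, draw]
  RT 60: heading 120 -> 60
  FD 19: (22.454,-5.892) -> (31.954,10.562) [heading=60, draw]
  LT 90: heading 60 -> 150
]
LT 90: heading 150 -> 240
FD 6: (31.954,10.562) -> (28.954,5.366) [heading=240, draw]
LT 90: heading 240 -> 330
LT 150: heading 330 -> 120
Final: pos=(28.954,5.366), heading=120, 6 segment(s) drawn

Segment lengths:
  seg 1: (0,0) -> (0,7), length = 7
  seg 2: (0,7) -> (0,-5), length = 12
  seg 3: (0,-5) -> (16.454,4.5), length = 19
  seg 4: (16.454,4.5) -> (22.454,-5.892), length = 12
  seg 5: (22.454,-5.892) -> (31.954,10.562), length = 19
  seg 6: (31.954,10.562) -> (28.954,5.366), length = 6
Total = 75

Answer: 75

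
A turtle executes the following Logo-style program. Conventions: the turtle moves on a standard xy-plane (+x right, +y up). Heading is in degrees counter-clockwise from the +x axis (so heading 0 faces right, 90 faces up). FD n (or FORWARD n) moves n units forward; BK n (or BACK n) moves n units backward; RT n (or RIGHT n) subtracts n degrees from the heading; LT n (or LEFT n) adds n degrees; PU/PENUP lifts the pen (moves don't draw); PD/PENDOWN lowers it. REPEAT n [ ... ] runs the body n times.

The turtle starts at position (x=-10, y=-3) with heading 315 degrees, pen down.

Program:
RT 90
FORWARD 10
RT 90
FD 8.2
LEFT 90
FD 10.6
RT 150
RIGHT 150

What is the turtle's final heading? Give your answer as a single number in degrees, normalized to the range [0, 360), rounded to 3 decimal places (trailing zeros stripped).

Executing turtle program step by step:
Start: pos=(-10,-3), heading=315, pen down
RT 90: heading 315 -> 225
FD 10: (-10,-3) -> (-17.071,-10.071) [heading=225, draw]
RT 90: heading 225 -> 135
FD 8.2: (-17.071,-10.071) -> (-22.869,-4.273) [heading=135, draw]
LT 90: heading 135 -> 225
FD 10.6: (-22.869,-4.273) -> (-30.365,-11.768) [heading=225, draw]
RT 150: heading 225 -> 75
RT 150: heading 75 -> 285
Final: pos=(-30.365,-11.768), heading=285, 3 segment(s) drawn

Answer: 285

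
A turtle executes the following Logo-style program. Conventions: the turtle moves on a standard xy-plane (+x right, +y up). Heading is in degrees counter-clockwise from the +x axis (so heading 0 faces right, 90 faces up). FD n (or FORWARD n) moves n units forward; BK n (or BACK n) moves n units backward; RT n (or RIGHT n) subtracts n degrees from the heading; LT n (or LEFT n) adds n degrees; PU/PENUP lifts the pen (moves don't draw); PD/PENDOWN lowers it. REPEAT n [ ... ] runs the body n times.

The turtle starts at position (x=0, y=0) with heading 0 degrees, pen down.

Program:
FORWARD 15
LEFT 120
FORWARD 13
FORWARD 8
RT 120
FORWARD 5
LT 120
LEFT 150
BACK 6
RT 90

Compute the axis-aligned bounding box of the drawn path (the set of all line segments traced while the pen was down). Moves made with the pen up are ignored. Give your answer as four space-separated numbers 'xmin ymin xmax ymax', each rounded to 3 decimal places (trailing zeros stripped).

Answer: 0 0 15 24.187

Derivation:
Executing turtle program step by step:
Start: pos=(0,0), heading=0, pen down
FD 15: (0,0) -> (15,0) [heading=0, draw]
LT 120: heading 0 -> 120
FD 13: (15,0) -> (8.5,11.258) [heading=120, draw]
FD 8: (8.5,11.258) -> (4.5,18.187) [heading=120, draw]
RT 120: heading 120 -> 0
FD 5: (4.5,18.187) -> (9.5,18.187) [heading=0, draw]
LT 120: heading 0 -> 120
LT 150: heading 120 -> 270
BK 6: (9.5,18.187) -> (9.5,24.187) [heading=270, draw]
RT 90: heading 270 -> 180
Final: pos=(9.5,24.187), heading=180, 5 segment(s) drawn

Segment endpoints: x in {0, 4.5, 8.5, 9.5, 9.5, 15}, y in {0, 11.258, 18.187, 24.187}
xmin=0, ymin=0, xmax=15, ymax=24.187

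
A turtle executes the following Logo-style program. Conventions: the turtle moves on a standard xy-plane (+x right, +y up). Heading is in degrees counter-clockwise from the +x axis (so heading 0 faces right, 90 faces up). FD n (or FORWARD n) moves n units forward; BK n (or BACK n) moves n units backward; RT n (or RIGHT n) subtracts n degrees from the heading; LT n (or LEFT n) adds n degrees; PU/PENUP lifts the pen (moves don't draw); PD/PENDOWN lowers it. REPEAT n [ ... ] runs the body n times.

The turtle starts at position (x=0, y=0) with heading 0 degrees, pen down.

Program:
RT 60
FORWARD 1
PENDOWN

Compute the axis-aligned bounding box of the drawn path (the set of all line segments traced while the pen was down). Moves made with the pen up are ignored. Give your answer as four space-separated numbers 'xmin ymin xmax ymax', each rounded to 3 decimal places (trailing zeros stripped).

Answer: 0 -0.866 0.5 0

Derivation:
Executing turtle program step by step:
Start: pos=(0,0), heading=0, pen down
RT 60: heading 0 -> 300
FD 1: (0,0) -> (0.5,-0.866) [heading=300, draw]
PD: pen down
Final: pos=(0.5,-0.866), heading=300, 1 segment(s) drawn

Segment endpoints: x in {0, 0.5}, y in {-0.866, 0}
xmin=0, ymin=-0.866, xmax=0.5, ymax=0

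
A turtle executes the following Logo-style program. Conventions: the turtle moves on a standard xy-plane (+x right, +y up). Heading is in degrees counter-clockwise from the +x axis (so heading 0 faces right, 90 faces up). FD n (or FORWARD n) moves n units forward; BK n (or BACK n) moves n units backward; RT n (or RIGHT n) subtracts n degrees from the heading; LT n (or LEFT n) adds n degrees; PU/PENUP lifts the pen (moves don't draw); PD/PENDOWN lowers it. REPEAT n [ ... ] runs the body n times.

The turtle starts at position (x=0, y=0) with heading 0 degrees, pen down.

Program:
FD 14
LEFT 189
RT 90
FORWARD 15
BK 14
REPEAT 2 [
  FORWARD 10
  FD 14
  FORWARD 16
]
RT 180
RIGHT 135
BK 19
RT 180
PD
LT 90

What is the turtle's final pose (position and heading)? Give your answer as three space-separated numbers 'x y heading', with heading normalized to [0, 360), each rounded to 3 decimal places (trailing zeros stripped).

Answer: 16.7 68.835 54

Derivation:
Executing turtle program step by step:
Start: pos=(0,0), heading=0, pen down
FD 14: (0,0) -> (14,0) [heading=0, draw]
LT 189: heading 0 -> 189
RT 90: heading 189 -> 99
FD 15: (14,0) -> (11.653,14.815) [heading=99, draw]
BK 14: (11.653,14.815) -> (13.844,0.988) [heading=99, draw]
REPEAT 2 [
  -- iteration 1/2 --
  FD 10: (13.844,0.988) -> (12.279,10.865) [heading=99, draw]
  FD 14: (12.279,10.865) -> (10.089,24.692) [heading=99, draw]
  FD 16: (10.089,24.692) -> (7.586,40.495) [heading=99, draw]
  -- iteration 2/2 --
  FD 10: (7.586,40.495) -> (6.022,50.372) [heading=99, draw]
  FD 14: (6.022,50.372) -> (3.832,64.2) [heading=99, draw]
  FD 16: (3.832,64.2) -> (1.329,80.003) [heading=99, draw]
]
RT 180: heading 99 -> 279
RT 135: heading 279 -> 144
BK 19: (1.329,80.003) -> (16.7,68.835) [heading=144, draw]
RT 180: heading 144 -> 324
PD: pen down
LT 90: heading 324 -> 54
Final: pos=(16.7,68.835), heading=54, 10 segment(s) drawn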